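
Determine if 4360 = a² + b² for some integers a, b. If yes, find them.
2² + 66² (a=2, b=66)

Factorization: 4360 = 2^3 × 5 × 109
By Fermat: n is sum of two squares iff every prime p ≡ 3 (mod 4) appears to even power.
All primes ≡ 3 (mod 4) appear to even power.
Search a = 0, 1, 2, … for 4360 - a² a perfect square: first hit at a = 2: 4360 - 4 = 4356 = 66².
4360 = 2² + 66² = 4 + 4356 ✓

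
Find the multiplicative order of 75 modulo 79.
78

79 is prime, so ord(75) divides φ(79) = 78.
Divisors of 78: 1, 2, 3, 6, 13, 26, 39, 78.
Repeated squaring: 75^1 ≡ 75, 75^2 ≡ 16, 75^4 ≡ 19, 75^8 ≡ 45, 75^16 ≡ 50, 75^32 ≡ 51, 75^64 ≡ 73 (mod 79).
Test 75^d mod 79 for each divisor d in increasing order:
75^1 ≡ 75
75^2 ≡ 16
75^3 = 75^2·75^1 ≡ 15
75^6 = 75^4·75^2 ≡ 67
75^13 = 75^8·75^4·75^1 ≡ 56
75^26 = 75^16·75^8·75^2 ≡ 55
75^39 = 75^32·75^4·75^2·75^1 ≡ 78
75^78 = 75^64·75^8·75^4·75^2 ≡ 1  ← first divisor giving 1
The order is 78.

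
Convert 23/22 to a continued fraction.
[1; 22]

Euclidean algorithm steps:
23 = 1 × 22 + 1
22 = 22 × 1 + 0
Continued fraction: [1; 22]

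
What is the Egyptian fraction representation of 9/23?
1/3 + 1/18 + 1/414

Greedy algorithm:
9/23: ceiling(23/9) = 3, use 1/3
4/69: ceiling(69/4) = 18, use 1/18
1/414: ceiling(414/1) = 414, use 1/414
Result: 9/23 = 1/3 + 1/18 + 1/414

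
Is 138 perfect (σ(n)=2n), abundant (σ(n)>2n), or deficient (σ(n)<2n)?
abundant

Proper divisors of 138: sum = 1 + 2 + 3 + 6 + 23 + 46 + 69 = 150
Since 150 > 138, 138 is abundant.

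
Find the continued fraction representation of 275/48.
[5; 1, 2, 1, 2, 4]

Euclidean algorithm steps:
275 = 5 × 48 + 35
48 = 1 × 35 + 13
35 = 2 × 13 + 9
13 = 1 × 9 + 4
9 = 2 × 4 + 1
4 = 4 × 1 + 0
Continued fraction: [5; 1, 2, 1, 2, 4]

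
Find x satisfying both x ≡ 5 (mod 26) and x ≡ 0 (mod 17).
187

Using Chinese Remainder Theorem:
M = 26 × 17 = 442
M1 = 17, M2 = 26
y1 = 17^(-1) mod 26 = 23
y2 = 26^(-1) mod 17 = 2
x = (5×17×23 + 0×26×2) mod 442 = 187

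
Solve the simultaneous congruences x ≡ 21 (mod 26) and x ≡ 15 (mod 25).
515

Using Chinese Remainder Theorem:
M = 26 × 25 = 650
M1 = 25, M2 = 26
y1 = 25^(-1) mod 26 = 25
y2 = 26^(-1) mod 25 = 1
x = (21×25×25 + 15×26×1) mod 650 = 515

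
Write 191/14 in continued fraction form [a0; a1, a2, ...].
[13; 1, 1, 1, 4]

Euclidean algorithm steps:
191 = 13 × 14 + 9
14 = 1 × 9 + 5
9 = 1 × 5 + 4
5 = 1 × 4 + 1
4 = 4 × 1 + 0
Continued fraction: [13; 1, 1, 1, 4]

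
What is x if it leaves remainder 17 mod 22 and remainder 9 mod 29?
589

Using Chinese Remainder Theorem:
M = 22 × 29 = 638
M1 = 29, M2 = 22
y1 = 29^(-1) mod 22 = 19
y2 = 22^(-1) mod 29 = 4
x = (17×29×19 + 9×22×4) mod 638 = 589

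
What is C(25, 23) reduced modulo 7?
6

Using Lucas' theorem:
Write n=25 and k=23 in base 7:
n in base 7: [3, 4]
k in base 7: [3, 2]
C(25,23) mod 7 = ∏ C(n_i, k_i) mod 7
Digit binomials (mod 7): C(3,3) = 1; C(4,2) = 6
Product: 1 × 6 = 6 ≡ 6 (mod 7)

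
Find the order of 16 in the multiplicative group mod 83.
41

83 is prime, so ord(16) divides φ(83) = 82.
Divisors of 82: 1, 2, 41, 82.
Repeated squaring: 16^1 ≡ 16, 16^2 ≡ 7, 16^4 ≡ 49, 16^8 ≡ 77, 16^16 ≡ 36, 16^32 ≡ 51, 16^64 ≡ 28 (mod 83).
Test 16^d mod 83 for each divisor d in increasing order:
16^1 ≡ 16
16^2 ≡ 7
16^41 = 16^32·16^8·16^1 ≡ 1  ← first divisor giving 1
The order is 41.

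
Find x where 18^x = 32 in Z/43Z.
9

Baby-step giant-step with step n = ⌈√43⌉ = 7.
Baby steps 18^j mod 43 (j:value) for j=0..6: 0:1, 1:18, 2:23, 3:27, 4:13, 5:19, 6:41.
Giant-step multiplier: 18^(-7) ≡ 18^(42-7) = 18^35 ≡ 37 (mod 43).
Giant steps γ_i = 32·37^i mod 43: γ_0=32, γ_1=23 (in table at j=2).
x = i·n + j = 1·7 + 2 = 9.
Check: 18^9 ≡ 32 (mod 43).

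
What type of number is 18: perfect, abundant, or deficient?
abundant

Proper divisors of 18: sum = 1 + 2 + 3 + 6 + 9 = 21
Since 21 > 18, 18 is abundant.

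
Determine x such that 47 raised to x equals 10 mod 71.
66

Baby-step giant-step with step n = ⌈√71⌉ = 9.
Baby steps 47^j mod 71 (j:value) for j=0..8: 0:1, 1:47, 2:8, 3:21, 4:64, 5:26, 6:15, 7:66, 8:49.
Giant-step multiplier: 47^(-9) ≡ 47^(70-9) = 47^61 ≡ 55 (mod 71).
Giant steps γ_i = 10·55^i mod 71: γ_0=10, γ_1=53, γ_2=4, γ_3=7, γ_4=30, γ_5=17, γ_6=12, γ_7=21 (in table at j=3).
x = i·n + j = 7·9 + 3 = 66.
Check: 47^66 ≡ 10 (mod 71).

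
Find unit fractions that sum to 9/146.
1/17 + 1/355 + 1/293704 + 1/129392765720

Greedy algorithm:
9/146: ceiling(146/9) = 17, use 1/17
7/2482: ceiling(2482/7) = 355, use 1/355
3/881110: ceiling(881110/3) = 293704, use 1/293704
1/129392765720: ceiling(129392765720/1) = 129392765720, use 1/129392765720
Result: 9/146 = 1/17 + 1/355 + 1/293704 + 1/129392765720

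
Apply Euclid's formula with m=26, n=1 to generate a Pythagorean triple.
(675, 52, 677)

Euclid's formula: a = m² - n², b = 2mn, c = m² + n²
m = 26, n = 1
a = 26² - 1² = 676 - 1 = 675
b = 2 × 26 × 1 = 52
c = 26² + 1² = 676 + 1 = 677
Verification: 675² + 52² = 455625 + 2704 = 458329 = 677² ✓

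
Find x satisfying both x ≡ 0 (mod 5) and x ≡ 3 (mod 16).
35

Using Chinese Remainder Theorem:
M = 5 × 16 = 80
M1 = 16, M2 = 5
y1 = 16^(-1) mod 5 = 1
y2 = 5^(-1) mod 16 = 13
x = (0×16×1 + 3×5×13) mod 80 = 35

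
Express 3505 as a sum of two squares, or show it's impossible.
16² + 57² (a=16, b=57)

Factorization: 3505 = 5 × 701
By Fermat: n is sum of two squares iff every prime p ≡ 3 (mod 4) appears to even power.
All primes ≡ 3 (mod 4) appear to even power.
Search a = 0, 1, 2, … for 3505 - a² a perfect square: first hit at a = 16: 3505 - 256 = 3249 = 57².
3505 = 16² + 57² = 256 + 3249 ✓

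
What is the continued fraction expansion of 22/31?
[0; 1, 2, 2, 4]

Euclidean algorithm steps:
22 = 0 × 31 + 22
31 = 1 × 22 + 9
22 = 2 × 9 + 4
9 = 2 × 4 + 1
4 = 4 × 1 + 0
Continued fraction: [0; 1, 2, 2, 4]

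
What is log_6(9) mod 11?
4

Baby-step giant-step with step n = ⌈√11⌉ = 4.
Baby steps 6^j mod 11 (j:value) for j=0..3: 0:1, 1:6, 2:3, 3:7.
Giant-step multiplier: 6^(-4) ≡ 6^(10-4) = 6^6 ≡ 5 (mod 11).
Giant steps γ_i = 9·5^i mod 11: γ_0=9, γ_1=1 (in table at j=0).
x = i·n + j = 1·4 + 0 = 4.
Check: 6^4 ≡ 9 (mod 11).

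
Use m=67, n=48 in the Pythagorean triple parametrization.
(2185, 6432, 6793)

Euclid's formula: a = m² - n², b = 2mn, c = m² + n²
m = 67, n = 48
a = 67² - 48² = 4489 - 2304 = 2185
b = 2 × 67 × 48 = 6432
c = 67² + 48² = 4489 + 2304 = 6793
Verification: 2185² + 6432² = 4774225 + 41370624 = 46144849 = 6793² ✓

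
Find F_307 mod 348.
233

Matrix identity: Q^n = [[F_(n+1), F_n], [F_n, F_(n-1)]] with Q = [[1,1],[1,0]].
n = 307 = 100110011₂. Square-and-multiply, entries mod 348:
Q^1 = [[1,1],[1,0]]
Q^2 = (Q^1)² = [[2,1],[1,1]]
Q^4 = (Q^2)² = [[5,3],[3,2]]
Q^9 = (Q^4)²·Q = [[55,34],[34,21]]
Q^19 = (Q^9)²·Q = [[153,5],[5,148]]
Q^38 = (Q^19)² = [[118,113],[113,5]]
Q^76 = (Q^38)² = [[245,327],[327,266]]
Q^153 = (Q^76)²·Q = [[319,262],[262,57]]
Q^307 = (Q^153)²·Q = [[261,233],[233,28]]
F_307 mod 348 = Q^307[0][1] = 233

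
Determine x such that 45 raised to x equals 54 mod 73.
2

Baby-step giant-step with step n = ⌈√73⌉ = 9.
Baby steps 45^j mod 73 (j:value) for j=0..8: 0:1, 1:45, 2:54, 3:21, 4:69, 5:39, 6:3, 7:62, 8:16.
h = 54 is already in the table at j=2, so x = 2.
Check: 45^2 ≡ 54 (mod 73).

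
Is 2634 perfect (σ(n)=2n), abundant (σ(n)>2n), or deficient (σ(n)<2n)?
abundant

Proper divisors of 2634: sum = 1 + 2 + 3 + 6 + 439 + 878 + 1317 = 2646
Since 2646 > 2634, 2634 is abundant.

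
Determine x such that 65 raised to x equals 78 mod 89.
8

Baby-step giant-step with step n = ⌈√89⌉ = 10.
Baby steps 65^j mod 89 (j:value) for j=0..9: 0:1, 1:65, 2:42, 3:60, 4:73, 5:28, 6:40, 7:19, 8:78, 9:86.
h = 78 is already in the table at j=8, so x = 8.
Check: 65^8 ≡ 78 (mod 89).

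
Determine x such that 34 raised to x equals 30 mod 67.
11

Baby-step giant-step with step n = ⌈√67⌉ = 9.
Baby steps 34^j mod 67 (j:value) for j=0..8: 0:1, 1:34, 2:17, 3:42, 4:21, 5:44, 6:22, 7:11, 8:39.
Giant-step multiplier: 34^(-9) ≡ 34^(66-9) = 34^57 ≡ 43 (mod 67).
Giant steps γ_i = 30·43^i mod 67: γ_0=30, γ_1=17 (in table at j=2).
x = i·n + j = 1·9 + 2 = 11.
Check: 34^11 ≡ 30 (mod 67).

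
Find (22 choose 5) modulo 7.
0

Using Lucas' theorem:
Write n=22 and k=5 in base 7:
n in base 7: [3, 1]
k in base 7: [0, 5]
C(22,5) mod 7 = ∏ C(n_i, k_i) mod 7
Digit binomials (mod 7): C(3,0) = 1; C(1,5) = 0 (k_i > n_i)
Product: 1 × 0 = 0 ≡ 0 (mod 7)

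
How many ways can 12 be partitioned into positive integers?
77

p(n) counts ways to write n as a sum of positive integers (order ignored).
Euler's pentagonal recurrence: p(k) = p(k-1) + p(k-2) - p(k-5) - p(k-7) + p(k-12) + p(k-15) - ... (offsets j(3j∓1)/2, signs ++--, p(0)=1, p(<0)=0).
DP table for k = 0..11: p(0)=1, p(1)=1, p(2)=2, p(3)=3, p(4)=5, p(5)=7, p(6)=11, p(7)=15, p(8)=22, p(9)=30, p(10)=42, p(11)=56.
Final step: p(12) = p(11) + p(10) - p(7) - p(5) + p(0)
= 56 + 42 - 15 - 7 + 1
= 77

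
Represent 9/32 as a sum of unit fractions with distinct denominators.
1/4 + 1/32

Greedy algorithm:
9/32: ceiling(32/9) = 4, use 1/4
1/32: ceiling(32/1) = 32, use 1/32
Result: 9/32 = 1/4 + 1/32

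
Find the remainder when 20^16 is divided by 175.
50

Repeated squaring. Binary of 16 = 10000.
20^1 ≡ 20 (mod 175); 20^2 ≡ 50 (mod 175); 20^4 ≡ 50 (mod 175); 20^8 ≡ 50 (mod 175); 20^16 ≡ 50 (mod 175)
20^16 = 20^16 ≡ 50 (mod 175)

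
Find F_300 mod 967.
128

Matrix identity: Q^n = [[F_(n+1), F_n], [F_n, F_(n-1)]] with Q = [[1,1],[1,0]].
n = 300 = 100101100₂. Square-and-multiply, entries mod 967:
Q^1 = [[1,1],[1,0]]
Q^2 = (Q^1)² = [[2,1],[1,1]]
Q^4 = (Q^2)² = [[5,3],[3,2]]
Q^9 = (Q^4)²·Q = [[55,34],[34,21]]
Q^18 = (Q^9)² = [[313,650],[650,630]]
Q^37 = (Q^18)²·Q = [[95,223],[223,839]]
Q^75 = (Q^37)²·Q = [[144,734],[734,377]]
Q^150 = (Q^75)² = [[566,449],[449,117]]
Q^300 = (Q^150)² = [[744,128],[128,616]]
F_300 mod 967 = Q^300[0][1] = 128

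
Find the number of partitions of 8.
22

p(n) counts ways to write n as a sum of positive integers (order ignored).
Examples: 8; 7 + 1; 6 + 2; 6 + 1 + 1; 5 + 3; ... (22 total)
p(8) = 22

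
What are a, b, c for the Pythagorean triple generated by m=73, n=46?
(3213, 6716, 7445)

Euclid's formula: a = m² - n², b = 2mn, c = m² + n²
m = 73, n = 46
a = 73² - 46² = 5329 - 2116 = 3213
b = 2 × 73 × 46 = 6716
c = 73² + 46² = 5329 + 2116 = 7445
Verification: 3213² + 6716² = 10323369 + 45104656 = 55428025 = 7445² ✓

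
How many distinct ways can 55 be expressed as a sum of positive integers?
451276

p(n) counts ways to write n as a sum of positive integers (order ignored).
Euler's pentagonal recurrence: p(k) = p(k-1) + p(k-2) - p(k-5) - p(k-7) + p(k-12) + p(k-15) - ... (offsets j(3j∓1)/2, signs ++--, p(0)=1, p(<0)=0).
DP table for k = 0..54: p(0)=1, p(1)=1, p(2)=2, p(3)=3, p(4)=5, p(5)=7, p(6)=11, p(7)=15, p(8)=22, p(9)=30, p(10)=42, p(11)=56, p(12)=77, p(13)=101, p(14)=135, p(15)=176, p(16)=231, p(17)=297, p(18)=385, p(19)=490, p(20)=627, p(21)=792, p(22)=1002, p(23)=1255, p(24)=1575, p(25)=1958, p(26)=2436, p(27)=3010, p(28)=3718, p(29)=4565, p(30)=5604, p(31)=6842, p(32)=8349, p(33)=10143, p(34)=12310, p(35)=14883, p(36)=17977, p(37)=21637, p(38)=26015, p(39)=31185, p(40)=37338, p(41)=44583, p(42)=53174, p(43)=63261, p(44)=75175, p(45)=89134, p(46)=105558, p(47)=124754, p(48)=147273, p(49)=173525, p(50)=204226, p(51)=239943, p(52)=281589, p(53)=329931, p(54)=386155.
Final step: p(55) = p(54) + p(53) - p(50) - p(48) + p(43) + p(40) - p(33) - p(29) + p(20) + p(15) - p(4)
= 386155 + 329931 - 204226 - 147273 + 63261 + 37338 - 10143 - 4565 + 627 + 176 - 5
= 451276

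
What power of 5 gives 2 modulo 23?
2

Baby-step giant-step with step n = ⌈√23⌉ = 5.
Baby steps 5^j mod 23 (j:value) for j=0..4: 0:1, 1:5, 2:2, 3:10, 4:4.
h = 2 is already in the table at j=2, so x = 2.
Check: 5^2 ≡ 2 (mod 23).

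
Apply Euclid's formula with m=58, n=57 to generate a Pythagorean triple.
(115, 6612, 6613)

Euclid's formula: a = m² - n², b = 2mn, c = m² + n²
m = 58, n = 57
a = 58² - 57² = 3364 - 3249 = 115
b = 2 × 58 × 57 = 6612
c = 58² + 57² = 3364 + 3249 = 6613
Verification: 115² + 6612² = 13225 + 43718544 = 43731769 = 6613² ✓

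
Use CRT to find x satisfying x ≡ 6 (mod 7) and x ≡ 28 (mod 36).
244

Using Chinese Remainder Theorem:
M = 7 × 36 = 252
M1 = 36, M2 = 7
y1 = 36^(-1) mod 7 = 1
y2 = 7^(-1) mod 36 = 31
x = (6×36×1 + 28×7×31) mod 252 = 244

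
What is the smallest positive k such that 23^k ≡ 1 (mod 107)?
53

107 is prime, so ord(23) divides φ(107) = 106.
Divisors of 106: 1, 2, 53, 106.
Repeated squaring: 23^1 ≡ 23, 23^2 ≡ 101, 23^4 ≡ 36, 23^8 ≡ 12, 23^16 ≡ 37, 23^32 ≡ 85, 23^64 ≡ 56 (mod 107).
Test 23^d mod 107 for each divisor d in increasing order:
23^1 ≡ 23
23^2 ≡ 101
23^53 = 23^32·23^16·23^4·23^1 ≡ 1  ← first divisor giving 1
The order is 53.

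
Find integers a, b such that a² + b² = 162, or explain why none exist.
9² + 9² (a=9, b=9)

Factorization: 162 = 2 × 3^4
By Fermat: n is sum of two squares iff every prime p ≡ 3 (mod 4) appears to even power.
All primes ≡ 3 (mod 4) appear to even power.
Search a = 0, 1, 2, … for 162 - a² a perfect square: first hit at a = 9: 162 - 81 = 81 = 9².
162 = 9² + 9² = 81 + 81 ✓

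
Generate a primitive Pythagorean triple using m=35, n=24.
(649, 1680, 1801)

Euclid's formula: a = m² - n², b = 2mn, c = m² + n²
m = 35, n = 24
a = 35² - 24² = 1225 - 576 = 649
b = 2 × 35 × 24 = 1680
c = 35² + 24² = 1225 + 576 = 1801
Verification: 649² + 1680² = 421201 + 2822400 = 3243601 = 1801² ✓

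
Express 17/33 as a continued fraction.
[0; 1, 1, 16]

Euclidean algorithm steps:
17 = 0 × 33 + 17
33 = 1 × 17 + 16
17 = 1 × 16 + 1
16 = 16 × 1 + 0
Continued fraction: [0; 1, 1, 16]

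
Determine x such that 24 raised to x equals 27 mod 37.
30

Baby-step giant-step with step n = ⌈√37⌉ = 7.
Baby steps 24^j mod 37 (j:value) for j=0..6: 0:1, 1:24, 2:21, 3:23, 4:34, 5:2, 6:11.
Giant-step multiplier: 24^(-7) ≡ 24^(36-7) = 24^29 ≡ 15 (mod 37).
Giant steps γ_i = 27·15^i mod 37: γ_0=27, γ_1=35, γ_2=7, γ_3=31, γ_4=21 (in table at j=2).
x = i·n + j = 4·7 + 2 = 30.
Check: 24^30 ≡ 27 (mod 37).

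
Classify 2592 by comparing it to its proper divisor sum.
abundant

Proper divisors of 2592: sum = 1 + 2 + 3 + 4 + 6 + 8 + 9 + 12 + ... + 432 + 648 + 864 + 1296 (29 divisors) = 5031
Since 5031 > 2592, 2592 is abundant.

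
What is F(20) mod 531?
393

Matrix identity: Q^n = [[F_(n+1), F_n], [F_n, F_(n-1)]] with Q = [[1,1],[1,0]].
n = 20 = 10100₂. Square-and-multiply, entries mod 531:
Q^1 = [[1,1],[1,0]]
Q^2 = (Q^1)² = [[2,1],[1,1]]
Q^5 = (Q^2)²·Q = [[8,5],[5,3]]
Q^10 = (Q^5)² = [[89,55],[55,34]]
Q^20 = (Q^10)² = [[326,393],[393,464]]
F_20 mod 531 = Q^20[0][1] = 393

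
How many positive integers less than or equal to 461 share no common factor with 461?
460

461 = 461
φ(n) = n × ∏(1 - 1/p) for each prime p dividing n
φ(461) = 461 × (1 - 1/461) = 460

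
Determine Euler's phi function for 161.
132

161 = 7 × 23
φ(n) = n × ∏(1 - 1/p) for each prime p dividing n
φ(161) = 161 × (1 - 1/7) × (1 - 1/23) = 132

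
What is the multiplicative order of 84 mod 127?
63

127 is prime, so ord(84) divides φ(127) = 126.
Divisors of 126: 1, 2, 3, 6, 7, 9, 14, 18, 21, 42, 63, 126.
Repeated squaring: 84^1 ≡ 84, 84^2 ≡ 71, 84^4 ≡ 88, 84^8 ≡ 124, 84^16 ≡ 9, 84^32 ≡ 81, 84^64 ≡ 84 (mod 127).
Test 84^d mod 127 for each divisor d in increasing order:
84^1 ≡ 84
84^2 ≡ 71
84^3 = 84^2·84^1 ≡ 122
84^6 = 84^4·84^2 ≡ 25
84^7 = 84^4·84^2·84^1 ≡ 68
84^9 = 84^8·84^1 ≡ 2
84^14 = 84^8·84^4·84^2 ≡ 52
84^18 = 84^16·84^2 ≡ 4
84^21 = 84^16·84^4·84^1 ≡ 107
84^42 = 84^32·84^8·84^2 ≡ 19
84^63 = 84^32·84^16·84^8·84^4·84^2·84^1 ≡ 1  ← first divisor giving 1
The order is 63.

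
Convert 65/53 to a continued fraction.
[1; 4, 2, 2, 2]

Euclidean algorithm steps:
65 = 1 × 53 + 12
53 = 4 × 12 + 5
12 = 2 × 5 + 2
5 = 2 × 2 + 1
2 = 2 × 1 + 0
Continued fraction: [1; 4, 2, 2, 2]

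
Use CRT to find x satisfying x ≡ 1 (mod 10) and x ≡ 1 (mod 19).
1

Using Chinese Remainder Theorem:
M = 10 × 19 = 190
M1 = 19, M2 = 10
y1 = 19^(-1) mod 10 = 9
y2 = 10^(-1) mod 19 = 2
x = (1×19×9 + 1×10×2) mod 190 = 1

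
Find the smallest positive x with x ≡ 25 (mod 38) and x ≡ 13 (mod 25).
63

Using Chinese Remainder Theorem:
M = 38 × 25 = 950
M1 = 25, M2 = 38
y1 = 25^(-1) mod 38 = 35
y2 = 38^(-1) mod 25 = 2
x = (25×25×35 + 13×38×2) mod 950 = 63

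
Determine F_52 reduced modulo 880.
419

Matrix identity: Q^n = [[F_(n+1), F_n], [F_n, F_(n-1)]] with Q = [[1,1],[1,0]].
n = 52 = 110100₂. Square-and-multiply, entries mod 880:
Q^1 = [[1,1],[1,0]]
Q^3 = (Q^1)²·Q = [[3,2],[2,1]]
Q^6 = (Q^3)² = [[13,8],[8,5]]
Q^13 = (Q^6)²·Q = [[377,233],[233,144]]
Q^26 = (Q^13)² = [[178,833],[833,225]]
Q^52 = (Q^26)² = [[453,419],[419,34]]
F_52 mod 880 = Q^52[0][1] = 419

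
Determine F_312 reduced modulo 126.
0

Matrix identity: Q^n = [[F_(n+1), F_n], [F_n, F_(n-1)]] with Q = [[1,1],[1,0]].
n = 312 = 100111000₂. Square-and-multiply, entries mod 126:
Q^1 = [[1,1],[1,0]]
Q^2 = (Q^1)² = [[2,1],[1,1]]
Q^4 = (Q^2)² = [[5,3],[3,2]]
Q^9 = (Q^4)²·Q = [[55,34],[34,21]]
Q^19 = (Q^9)²·Q = [[87,23],[23,64]]
Q^39 = (Q^19)²·Q = [[105,34],[34,71]]
Q^78 = (Q^39)² = [[85,62],[62,23]]
Q^156 = (Q^78)² = [[107,18],[18,89]]
Q^312 = (Q^156)² = [[55,0],[0,55]]
F_312 mod 126 = Q^312[0][1] = 0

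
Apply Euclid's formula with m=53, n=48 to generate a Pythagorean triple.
(505, 5088, 5113)

Euclid's formula: a = m² - n², b = 2mn, c = m² + n²
m = 53, n = 48
a = 53² - 48² = 2809 - 2304 = 505
b = 2 × 53 × 48 = 5088
c = 53² + 48² = 2809 + 2304 = 5113
Verification: 505² + 5088² = 255025 + 25887744 = 26142769 = 5113² ✓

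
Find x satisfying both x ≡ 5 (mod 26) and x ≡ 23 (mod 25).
473

Using Chinese Remainder Theorem:
M = 26 × 25 = 650
M1 = 25, M2 = 26
y1 = 25^(-1) mod 26 = 25
y2 = 26^(-1) mod 25 = 1
x = (5×25×25 + 23×26×1) mod 650 = 473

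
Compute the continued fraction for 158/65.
[2; 2, 3, 9]

Euclidean algorithm steps:
158 = 2 × 65 + 28
65 = 2 × 28 + 9
28 = 3 × 9 + 1
9 = 9 × 1 + 0
Continued fraction: [2; 2, 3, 9]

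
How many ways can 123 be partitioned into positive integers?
2552338241

p(n) counts ways to write n as a sum of positive integers (order ignored).
Euler's pentagonal recurrence: p(k) = p(k-1) + p(k-2) - p(k-5) - p(k-7) + p(k-12) + p(k-15) - ... (offsets j(3j∓1)/2, signs ++--, p(0)=1, p(<0)=0).
DP table for k = 0..122: p(0)=1, p(1)=1, p(2)=2, p(3)=3, p(4)=5, p(5)=7, p(6)=11, p(7)=15, p(8)=22, p(9)=30, p(10)=42, p(11)=56, p(12)=77, p(13)=101, p(14)=135, p(15)=176, p(16)=231, p(17)=297, p(18)=385, p(19)=490, p(20)=627, p(21)=792, p(22)=1002, p(23)=1255, p(24)=1575, p(25)=1958, p(26)=2436, p(27)=3010, p(28)=3718, p(29)=4565, p(30)=5604, p(31)=6842, p(32)=8349, p(33)=10143, p(34)=12310, p(35)=14883, p(36)=17977, p(37)=21637, p(38)=26015, p(39)=31185, p(40)=37338, p(41)=44583, p(42)=53174, p(43)=63261, p(44)=75175, p(45)=89134, p(46)=105558, p(47)=124754, p(48)=147273, p(49)=173525, p(50)=204226, p(51)=239943, p(52)=281589, p(53)=329931, p(54)=386155, p(55)=451276, p(56)=526823, p(57)=614154, p(58)=715220, p(59)=831820, p(60)=966467, p(61)=1121505, p(62)=1300156, p(63)=1505499, p(64)=1741630, p(65)=2012558, p(66)=2323520, p(67)=2679689, p(68)=3087735, p(69)=3554345, p(70)=4087968, p(71)=4697205, p(72)=5392783, p(73)=6185689, p(74)=7089500, p(75)=8118264, p(76)=9289091, p(77)=10619863, p(78)=12132164, p(79)=13848650, p(80)=15796476, p(81)=18004327, p(82)=20506255, p(83)=23338469, p(84)=26543660, p(85)=30167357, p(86)=34262962, p(87)=38887673, p(88)=44108109, p(89)=49995925, p(90)=56634173, p(91)=64112359, p(92)=72533807, p(93)=82010177, p(94)=92669720, p(95)=104651419, p(96)=118114304, p(97)=133230930, p(98)=150198136, p(99)=169229875, p(100)=190569292, p(101)=214481126, p(102)=241265379, p(103)=271248950, p(104)=304801365, p(105)=342325709, p(106)=384276336, p(107)=431149389, p(108)=483502844, p(109)=541946240, p(110)=607163746, p(111)=679903203, p(112)=761002156, p(113)=851376628, p(114)=952050665, p(115)=1064144451, p(116)=1188908248, p(117)=1327710076, p(118)=1482074143, p(119)=1653668665, p(120)=1844349560, p(121)=2056148051, p(122)=2291320912.
Final step: p(123) = p(122) + p(121) - p(118) - p(116) + p(111) + p(108) - p(101) - p(97) + p(88) + p(83) - p(72) - p(66) + p(53) + p(46) - p(31) - p(23) + p(6)
= 2291320912 + 2056148051 - 1482074143 - 1188908248 + 679903203 + 483502844 - 214481126 - 133230930 + 44108109 + 23338469 - 5392783 - 2323520 + 329931 + 105558 - 6842 - 1255 + 11
= 2552338241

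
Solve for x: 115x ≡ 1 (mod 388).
27

gcd(115, 388) = 1, so the inverse exists.
Extended Euclidean algorithm on (388, 115):
388 = 3 × 115 + 43  ⟹  43 = (1)·388 + (-3)·115
115 = 2 × 43 + 29  ⟹  29 = (-2)·388 + (7)·115
43 = 1 × 29 + 14  ⟹  14 = (3)·388 + (-10)·115
29 = 2 × 14 + 1  ⟹  1 = (-8)·388 + (27)·115
So (27)·115 ≡ 1 (mod 388), i.e. 115^(-1) ≡ 27 (mod 388).
Check: 115 × 27 = 3105 ≡ 1 (mod 388)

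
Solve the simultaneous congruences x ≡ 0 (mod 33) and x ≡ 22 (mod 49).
561

Using Chinese Remainder Theorem:
M = 33 × 49 = 1617
M1 = 49, M2 = 33
y1 = 49^(-1) mod 33 = 31
y2 = 33^(-1) mod 49 = 3
x = (0×49×31 + 22×33×3) mod 1617 = 561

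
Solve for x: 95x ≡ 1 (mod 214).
205

gcd(95, 214) = 1, so the inverse exists.
Extended Euclidean algorithm on (214, 95):
214 = 2 × 95 + 24  ⟹  24 = (1)·214 + (-2)·95
95 = 3 × 24 + 23  ⟹  23 = (-3)·214 + (7)·95
24 = 1 × 23 + 1  ⟹  1 = (4)·214 + (-9)·95
So (-9)·95 ≡ 1 (mod 214), i.e. 95^(-1) ≡ -9 ≡ 205 (mod 214).
Check: 95 × 205 = 19475 ≡ 1 (mod 214)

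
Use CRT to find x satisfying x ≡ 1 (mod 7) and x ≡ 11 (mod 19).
106

Using Chinese Remainder Theorem:
M = 7 × 19 = 133
M1 = 19, M2 = 7
y1 = 19^(-1) mod 7 = 3
y2 = 7^(-1) mod 19 = 11
x = (1×19×3 + 11×7×11) mod 133 = 106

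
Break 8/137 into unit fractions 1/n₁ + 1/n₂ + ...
1/18 + 1/353 + 1/174100 + 1/75776850900

Greedy algorithm:
8/137: ceiling(137/8) = 18, use 1/18
7/2466: ceiling(2466/7) = 353, use 1/353
5/870498: ceiling(870498/5) = 174100, use 1/174100
1/75776850900: ceiling(75776850900/1) = 75776850900, use 1/75776850900
Result: 8/137 = 1/18 + 1/353 + 1/174100 + 1/75776850900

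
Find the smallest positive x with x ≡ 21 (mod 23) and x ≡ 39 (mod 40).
159

Using Chinese Remainder Theorem:
M = 23 × 40 = 920
M1 = 40, M2 = 23
y1 = 40^(-1) mod 23 = 19
y2 = 23^(-1) mod 40 = 7
x = (21×40×19 + 39×23×7) mod 920 = 159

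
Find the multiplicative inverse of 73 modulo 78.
31

gcd(73, 78) = 1, so the inverse exists.
Extended Euclidean algorithm on (78, 73):
78 = 1 × 73 + 5  ⟹  5 = (1)·78 + (-1)·73
73 = 14 × 5 + 3  ⟹  3 = (-14)·78 + (15)·73
5 = 1 × 3 + 2  ⟹  2 = (15)·78 + (-16)·73
3 = 1 × 2 + 1  ⟹  1 = (-29)·78 + (31)·73
So (31)·73 ≡ 1 (mod 78), i.e. 73^(-1) ≡ 31 (mod 78).
Check: 73 × 31 = 2263 ≡ 1 (mod 78)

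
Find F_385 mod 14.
1

Matrix identity: Q^n = [[F_(n+1), F_n], [F_n, F_(n-1)]] with Q = [[1,1],[1,0]].
n = 385 = 110000001₂. Square-and-multiply, entries mod 14:
Q^1 = [[1,1],[1,0]]
Q^3 = (Q^1)²·Q = [[3,2],[2,1]]
Q^6 = (Q^3)² = [[13,8],[8,5]]
Q^12 = (Q^6)² = [[9,4],[4,5]]
Q^24 = (Q^12)² = [[13,0],[0,13]]
Q^48 = (Q^24)² = [[1,0],[0,1]]
Q^96 = (Q^48)² = [[1,0],[0,1]]
Q^192 = (Q^96)² = [[1,0],[0,1]]
Q^385 = (Q^192)²·Q = [[1,1],[1,0]]
F_385 mod 14 = Q^385[0][1] = 1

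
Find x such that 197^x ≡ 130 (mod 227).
11

Baby-step giant-step with step n = ⌈√227⌉ = 16.
Baby steps 197^j mod 227 (j:value) for j=0..15: 0:1, 1:197, 2:219, 3:13, 4:64, 5:123, 6:169, 7:151, 8:10, 9:154, 10:147, 11:130, 12:186, 13:95, 14:101, 15:148.
h = 130 is already in the table at j=11, so x = 11.
Check: 197^11 ≡ 130 (mod 227).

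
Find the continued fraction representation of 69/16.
[4; 3, 5]

Euclidean algorithm steps:
69 = 4 × 16 + 5
16 = 3 × 5 + 1
5 = 5 × 1 + 0
Continued fraction: [4; 3, 5]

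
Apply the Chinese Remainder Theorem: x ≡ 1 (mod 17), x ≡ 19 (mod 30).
409

Using Chinese Remainder Theorem:
M = 17 × 30 = 510
M1 = 30, M2 = 17
y1 = 30^(-1) mod 17 = 4
y2 = 17^(-1) mod 30 = 23
x = (1×30×4 + 19×17×23) mod 510 = 409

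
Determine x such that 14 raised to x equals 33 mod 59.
7

Baby-step giant-step with step n = ⌈√59⌉ = 8.
Baby steps 14^j mod 59 (j:value) for j=0..7: 0:1, 1:14, 2:19, 3:30, 4:7, 5:39, 6:15, 7:33.
h = 33 is already in the table at j=7, so x = 7.
Check: 14^7 ≡ 33 (mod 59).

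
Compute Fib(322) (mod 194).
155

Matrix identity: Q^n = [[F_(n+1), F_n], [F_n, F_(n-1)]] with Q = [[1,1],[1,0]].
n = 322 = 101000010₂. Square-and-multiply, entries mod 194:
Q^1 = [[1,1],[1,0]]
Q^2 = (Q^1)² = [[2,1],[1,1]]
Q^5 = (Q^2)²·Q = [[8,5],[5,3]]
Q^10 = (Q^5)² = [[89,55],[55,34]]
Q^20 = (Q^10)² = [[82,169],[169,107]]
Q^40 = (Q^20)² = [[171,125],[125,46]]
Q^80 = (Q^40)² = [[52,159],[159,87]]
Q^161 = (Q^80)²·Q = [[34,49],[49,179]]
Q^322 = (Q^161)² = [[65,155],[155,104]]
F_322 mod 194 = Q^322[0][1] = 155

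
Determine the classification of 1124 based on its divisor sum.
deficient

Proper divisors of 1124: sum = 1 + 2 + 4 + 281 + 562 = 850
Since 850 < 1124, 1124 is deficient.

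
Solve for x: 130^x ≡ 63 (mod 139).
42

Baby-step giant-step with step n = ⌈√139⌉ = 12.
Baby steps 130^j mod 139 (j:value) for j=0..11: 0:1, 1:130, 2:81, 3:105, 4:28, 5:26, 6:44, 7:21, 8:89, 9:33, 10:120, 11:32.
Giant-step multiplier: 130^(-12) ≡ 130^(138-12) = 130^126 ≡ 125 (mod 139).
Giant steps γ_i = 63·125^i mod 139: γ_0=63, γ_1=91, γ_2=116, γ_3=44 (in table at j=6).
x = i·n + j = 3·12 + 6 = 42.
Check: 130^42 ≡ 63 (mod 139).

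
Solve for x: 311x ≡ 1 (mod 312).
311

gcd(311, 312) = 1, so the inverse exists.
Extended Euclidean algorithm on (312, 311):
312 = 1 × 311 + 1  ⟹  1 = (1)·312 + (-1)·311
So (-1)·311 ≡ 1 (mod 312), i.e. 311^(-1) ≡ -1 ≡ 311 (mod 312).
Check: 311 × 311 = 96721 ≡ 1 (mod 312)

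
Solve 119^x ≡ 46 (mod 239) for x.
209

Baby-step giant-step with step n = ⌈√239⌉ = 16.
Baby steps 119^j mod 239 (j:value) for j=0..15: 0:1, 1:119, 2:60, 3:209, 4:15, 5:112, 6:183, 7:28, 8:225, 9:7, 10:116, 11:181, 12:29, 13:105, 14:67, 15:86.
Giant-step multiplier: 119^(-16) ≡ 119^(238-16) = 119^222 ≡ 50 (mod 239).
Giant steps γ_i = 46·50^i mod 239: γ_0=46, γ_1=149, γ_2=41, γ_3=138, γ_4=208, γ_5=123, γ_6=175, γ_7=146, γ_8=130, γ_9=47, γ_10=199, γ_11=151, γ_12=141, γ_13=119 (in table at j=1).
x = i·n + j = 13·16 + 1 = 209.
Check: 119^209 ≡ 46 (mod 239).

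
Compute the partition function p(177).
522115831195

p(n) counts ways to write n as a sum of positive integers (order ignored).
Euler's pentagonal recurrence: p(k) = p(k-1) + p(k-2) - p(k-5) - p(k-7) + p(k-12) + p(k-15) - ... (offsets j(3j∓1)/2, signs ++--, p(0)=1, p(<0)=0).
DP table for k = 0..176: p(0)=1, p(1)=1, p(2)=2, p(3)=3, p(4)=5, p(5)=7, p(6)=11, p(7)=15, p(8)=22, p(9)=30, p(10)=42, p(11)=56, p(12)=77, p(13)=101, p(14)=135, p(15)=176, p(16)=231, p(17)=297, p(18)=385, p(19)=490, p(20)=627, p(21)=792, p(22)=1002, p(23)=1255, p(24)=1575, p(25)=1958, p(26)=2436, p(27)=3010, p(28)=3718, p(29)=4565, p(30)=5604, p(31)=6842, p(32)=8349, p(33)=10143, p(34)=12310, p(35)=14883, p(36)=17977, p(37)=21637, p(38)=26015, p(39)=31185, p(40)=37338, p(41)=44583, p(42)=53174, p(43)=63261, p(44)=75175, p(45)=89134, p(46)=105558, p(47)=124754, p(48)=147273, p(49)=173525, p(50)=204226, p(51)=239943, p(52)=281589, p(53)=329931, p(54)=386155, p(55)=451276, p(56)=526823, p(57)=614154, p(58)=715220, p(59)=831820, p(60)=966467, p(61)=1121505, p(62)=1300156, p(63)=1505499, p(64)=1741630, p(65)=2012558, p(66)=2323520, p(67)=2679689, p(68)=3087735, p(69)=3554345, p(70)=4087968, p(71)=4697205, p(72)=5392783, p(73)=6185689, p(74)=7089500, p(75)=8118264, p(76)=9289091, p(77)=10619863, p(78)=12132164, p(79)=13848650, p(80)=15796476, p(81)=18004327, p(82)=20506255, p(83)=23338469, p(84)=26543660, p(85)=30167357, p(86)=34262962, p(87)=38887673, p(88)=44108109, p(89)=49995925, p(90)=56634173, p(91)=64112359, p(92)=72533807, p(93)=82010177, p(94)=92669720, p(95)=104651419, p(96)=118114304, p(97)=133230930, p(98)=150198136, p(99)=169229875, p(100)=190569292, p(101)=214481126, p(102)=241265379, p(103)=271248950, p(104)=304801365, p(105)=342325709, p(106)=384276336, p(107)=431149389, p(108)=483502844, p(109)=541946240, p(110)=607163746, p(111)=679903203, p(112)=761002156, p(113)=851376628, p(114)=952050665, p(115)=1064144451, p(116)=1188908248, p(117)=1327710076, p(118)=1482074143, p(119)=1653668665, p(120)=1844349560, p(121)=2056148051, p(122)=2291320912, p(123)=2552338241, p(124)=2841940500, p(125)=3163127352, p(126)=3519222692, p(127)=3913864295, p(128)=4351078600, p(129)=4835271870, p(130)=5371315400, p(131)=5964539504, p(132)=6620830889, p(133)=7346629512, p(134)=8149040695, p(135)=9035836076, p(136)=10015581680, p(137)=11097645016, p(138)=12292341831, p(139)=13610949895, p(140)=15065878135, p(141)=16670689208, p(142)=18440293320, p(143)=20390982757, p(144)=22540654445, p(145)=24908858009, p(146)=27517052599, p(147)=30388671978, p(148)=33549419497, p(149)=37027355200, p(150)=40853235313, p(151)=45060624582, p(152)=49686288421, p(153)=54770336324, p(154)=60356673280, p(155)=66493182097, p(156)=73232243759, p(157)=80630964769, p(158)=88751778802, p(159)=97662728555, p(160)=107438159466, p(161)=118159068427, p(162)=129913904637, p(163)=142798995930, p(164)=156919475295, p(165)=172389800255, p(166)=189334822579, p(167)=207890420102, p(168)=228204732751, p(169)=250438925115, p(170)=274768617130, p(171)=301384802048, p(172)=330495499613, p(173)=362326859895, p(174)=397125074750, p(175)=435157697830, p(176)=476715857290.
Final step: p(177) = p(176) + p(175) - p(172) - p(170) + p(165) + p(162) - p(155) - p(151) + p(142) + p(137) - p(126) - p(120) + p(107) + p(100) - p(85) - p(77) + p(60) + p(51) - p(32) - p(22) + p(1)
= 476715857290 + 435157697830 - 330495499613 - 274768617130 + 172389800255 + 129913904637 - 66493182097 - 45060624582 + 18440293320 + 11097645016 - 3519222692 - 1844349560 + 431149389 + 190569292 - 30167357 - 10619863 + 966467 + 239943 - 8349 - 1002 + 1
= 522115831195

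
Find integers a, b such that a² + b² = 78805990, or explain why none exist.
Not possible

Factorization: 78805990 = 2 × 5 × 199^3
By Fermat: n is sum of two squares iff every prime p ≡ 3 (mod 4) appears to even power.
Prime(s) ≡ 3 (mod 4) with odd exponent: [(199, 3)]
Therefore 78805990 cannot be expressed as a² + b².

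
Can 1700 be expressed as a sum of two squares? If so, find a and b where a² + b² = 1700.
10² + 40² (a=10, b=40)

Factorization: 1700 = 2^2 × 5^2 × 17
By Fermat: n is sum of two squares iff every prime p ≡ 3 (mod 4) appears to even power.
All primes ≡ 3 (mod 4) appear to even power.
Search a = 0, 1, 2, … for 1700 - a² a perfect square: first hit at a = 10: 1700 - 100 = 1600 = 40².
1700 = 10² + 40² = 100 + 1600 ✓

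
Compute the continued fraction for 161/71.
[2; 3, 1, 2, 1, 4]

Euclidean algorithm steps:
161 = 2 × 71 + 19
71 = 3 × 19 + 14
19 = 1 × 14 + 5
14 = 2 × 5 + 4
5 = 1 × 4 + 1
4 = 4 × 1 + 0
Continued fraction: [2; 3, 1, 2, 1, 4]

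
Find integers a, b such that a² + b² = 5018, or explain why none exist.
23² + 67² (a=23, b=67)

Factorization: 5018 = 2 × 13 × 193
By Fermat: n is sum of two squares iff every prime p ≡ 3 (mod 4) appears to even power.
All primes ≡ 3 (mod 4) appear to even power.
Search a = 0, 1, 2, … for 5018 - a² a perfect square: first hit at a = 23: 5018 - 529 = 4489 = 67².
5018 = 23² + 67² = 529 + 4489 ✓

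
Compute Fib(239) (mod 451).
1

Matrix identity: Q^n = [[F_(n+1), F_n], [F_n, F_(n-1)]] with Q = [[1,1],[1,0]].
n = 239 = 11101111₂. Square-and-multiply, entries mod 451:
Q^1 = [[1,1],[1,0]]
Q^3 = (Q^1)²·Q = [[3,2],[2,1]]
Q^7 = (Q^3)²·Q = [[21,13],[13,8]]
Q^14 = (Q^7)² = [[159,377],[377,233]]
Q^29 = (Q^14)²·Q = [[396,89],[89,307]]
Q^59 = (Q^29)²·Q = [[0,122],[122,329]]
Q^119 = (Q^59)²·Q = [[0,1],[1,450]]
Q^239 = (Q^119)²·Q = [[0,1],[1,450]]
F_239 mod 451 = Q^239[0][1] = 1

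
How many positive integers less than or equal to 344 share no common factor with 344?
168

344 = 2^3 × 43
φ(n) = n × ∏(1 - 1/p) for each prime p dividing n
φ(344) = 344 × (1 - 1/2) × (1 - 1/43) = 168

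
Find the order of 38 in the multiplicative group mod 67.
6

67 is prime, so ord(38) divides φ(67) = 66.
Divisors of 66: 1, 2, 3, 6, 11, 22, 33, 66.
Repeated squaring: 38^1 ≡ 38, 38^2 ≡ 37, 38^4 ≡ 29, 38^8 ≡ 37, 38^16 ≡ 29, 38^32 ≡ 37, 38^64 ≡ 29 (mod 67).
Test 38^d mod 67 for each divisor d in increasing order:
38^1 ≡ 38
38^2 ≡ 37
38^3 = 38^2·38^1 ≡ 66
38^6 = 38^4·38^2 ≡ 1  ← first divisor giving 1
The order is 6.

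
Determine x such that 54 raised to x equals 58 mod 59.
29

Baby-step giant-step with step n = ⌈√59⌉ = 8.
Baby steps 54^j mod 59 (j:value) for j=0..7: 0:1, 1:54, 2:25, 3:52, 4:35, 5:2, 6:49, 7:50.
Giant-step multiplier: 54^(-8) ≡ 54^(58-8) = 54^50 ≡ 21 (mod 59).
Giant steps γ_i = 58·21^i mod 59: γ_0=58, γ_1=38, γ_2=31, γ_3=2 (in table at j=5).
x = i·n + j = 3·8 + 5 = 29.
Check: 54^29 ≡ 58 (mod 59).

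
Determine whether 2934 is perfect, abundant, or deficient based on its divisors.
abundant

Proper divisors of 2934: sum = 1 + 2 + 3 + 6 + 9 + 18 + 163 + 326 + 489 + 978 + 1467 = 3462
Since 3462 > 2934, 2934 is abundant.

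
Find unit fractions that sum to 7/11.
1/2 + 1/8 + 1/88

Greedy algorithm:
7/11: ceiling(11/7) = 2, use 1/2
3/22: ceiling(22/3) = 8, use 1/8
1/88: ceiling(88/1) = 88, use 1/88
Result: 7/11 = 1/2 + 1/8 + 1/88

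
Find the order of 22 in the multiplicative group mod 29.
14

29 is prime, so ord(22) divides φ(29) = 28.
Divisors of 28: 1, 2, 4, 7, 14, 28.
Repeated squaring: 22^1 ≡ 22, 22^2 ≡ 20, 22^4 ≡ 23, 22^8 ≡ 7, 22^16 ≡ 20 (mod 29).
Test 22^d mod 29 for each divisor d in increasing order:
22^1 ≡ 22
22^2 ≡ 20
22^4 ≡ 23
22^7 = 22^4·22^2·22^1 ≡ 28
22^14 = 22^8·22^4·22^2 ≡ 1  ← first divisor giving 1
The order is 14.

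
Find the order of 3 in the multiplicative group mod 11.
5

11 is prime, so ord(3) divides φ(11) = 10.
Divisors of 10: 1, 2, 5, 10.
Repeated squaring: 3^1 ≡ 3, 3^2 ≡ 9, 3^4 ≡ 4, 3^8 ≡ 5 (mod 11).
Test 3^d mod 11 for each divisor d in increasing order:
3^1 ≡ 3
3^2 ≡ 9
3^5 = 3^4·3^1 ≡ 1  ← first divisor giving 1
The order is 5.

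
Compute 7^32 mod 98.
49

Repeated squaring. Binary of 32 = 100000.
7^1 ≡ 7 (mod 98); 7^2 ≡ 49 (mod 98); 7^4 ≡ 49 (mod 98); 7^8 ≡ 49 (mod 98); 7^16 ≡ 49 (mod 98); 7^32 ≡ 49 (mod 98)
7^32 = 7^32 ≡ 49 (mod 98)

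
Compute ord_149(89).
148

149 is prime, so ord(89) divides φ(149) = 148.
Divisors of 148: 1, 2, 4, 37, 74, 148.
Repeated squaring: 89^1 ≡ 89, 89^2 ≡ 24, 89^4 ≡ 129, 89^8 ≡ 102, 89^16 ≡ 123, 89^32 ≡ 80, 89^64 ≡ 142, 89^128 ≡ 49 (mod 149).
Test 89^d mod 149 for each divisor d in increasing order:
89^1 ≡ 89
89^2 ≡ 24
89^4 ≡ 129
89^37 = 89^32·89^4·89^1 ≡ 44
89^74 = 89^64·89^8·89^2 ≡ 148
89^148 = 89^128·89^16·89^4 ≡ 1  ← first divisor giving 1
The order is 148.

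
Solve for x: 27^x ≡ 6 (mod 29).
6

Baby-step giant-step with step n = ⌈√29⌉ = 6.
Baby steps 27^j mod 29 (j:value) for j=0..5: 0:1, 1:27, 2:4, 3:21, 4:16, 5:26.
Giant-step multiplier: 27^(-6) ≡ 27^(28-6) = 27^22 ≡ 5 (mod 29).
Giant steps γ_i = 6·5^i mod 29: γ_0=6, γ_1=1 (in table at j=0).
x = i·n + j = 1·6 + 0 = 6.
Check: 27^6 ≡ 6 (mod 29).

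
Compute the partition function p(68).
3087735

p(n) counts ways to write n as a sum of positive integers (order ignored).
Euler's pentagonal recurrence: p(k) = p(k-1) + p(k-2) - p(k-5) - p(k-7) + p(k-12) + p(k-15) - ... (offsets j(3j∓1)/2, signs ++--, p(0)=1, p(<0)=0).
DP table for k = 0..67: p(0)=1, p(1)=1, p(2)=2, p(3)=3, p(4)=5, p(5)=7, p(6)=11, p(7)=15, p(8)=22, p(9)=30, p(10)=42, p(11)=56, p(12)=77, p(13)=101, p(14)=135, p(15)=176, p(16)=231, p(17)=297, p(18)=385, p(19)=490, p(20)=627, p(21)=792, p(22)=1002, p(23)=1255, p(24)=1575, p(25)=1958, p(26)=2436, p(27)=3010, p(28)=3718, p(29)=4565, p(30)=5604, p(31)=6842, p(32)=8349, p(33)=10143, p(34)=12310, p(35)=14883, p(36)=17977, p(37)=21637, p(38)=26015, p(39)=31185, p(40)=37338, p(41)=44583, p(42)=53174, p(43)=63261, p(44)=75175, p(45)=89134, p(46)=105558, p(47)=124754, p(48)=147273, p(49)=173525, p(50)=204226, p(51)=239943, p(52)=281589, p(53)=329931, p(54)=386155, p(55)=451276, p(56)=526823, p(57)=614154, p(58)=715220, p(59)=831820, p(60)=966467, p(61)=1121505, p(62)=1300156, p(63)=1505499, p(64)=1741630, p(65)=2012558, p(66)=2323520, p(67)=2679689.
Final step: p(68) = p(67) + p(66) - p(63) - p(61) + p(56) + p(53) - p(46) - p(42) + p(33) + p(28) - p(17) - p(11)
= 2679689 + 2323520 - 1505499 - 1121505 + 526823 + 329931 - 105558 - 53174 + 10143 + 3718 - 297 - 56
= 3087735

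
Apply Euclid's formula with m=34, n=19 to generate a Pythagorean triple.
(795, 1292, 1517)

Euclid's formula: a = m² - n², b = 2mn, c = m² + n²
m = 34, n = 19
a = 34² - 19² = 1156 - 361 = 795
b = 2 × 34 × 19 = 1292
c = 34² + 19² = 1156 + 361 = 1517
Verification: 795² + 1292² = 632025 + 1669264 = 2301289 = 1517² ✓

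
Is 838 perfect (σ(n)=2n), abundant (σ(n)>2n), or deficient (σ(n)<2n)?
deficient

Proper divisors of 838: sum = 1 + 2 + 419 = 422
Since 422 < 838, 838 is deficient.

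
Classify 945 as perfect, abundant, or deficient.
abundant

Proper divisors of 945: sum = 1 + 3 + 5 + 7 + 9 + 15 + 21 + 27 + 35 + 45 + 63 + 105 + 135 + 189 + 315 = 975
Since 975 > 945, 945 is abundant.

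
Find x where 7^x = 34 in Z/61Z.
12

Baby-step giant-step with step n = ⌈√61⌉ = 8.
Baby steps 7^j mod 61 (j:value) for j=0..7: 0:1, 1:7, 2:49, 3:38, 4:22, 5:32, 6:41, 7:43.
Giant-step multiplier: 7^(-8) ≡ 7^(60-8) = 7^52 ≡ 15 (mod 61).
Giant steps γ_i = 34·15^i mod 61: γ_0=34, γ_1=22 (in table at j=4).
x = i·n + j = 1·8 + 4 = 12.
Check: 7^12 ≡ 34 (mod 61).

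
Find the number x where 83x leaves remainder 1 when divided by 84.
83

gcd(83, 84) = 1, so the inverse exists.
Extended Euclidean algorithm on (84, 83):
84 = 1 × 83 + 1  ⟹  1 = (1)·84 + (-1)·83
So (-1)·83 ≡ 1 (mod 84), i.e. 83^(-1) ≡ -1 ≡ 83 (mod 84).
Check: 83 × 83 = 6889 ≡ 1 (mod 84)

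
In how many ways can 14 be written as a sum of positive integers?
135

p(n) counts ways to write n as a sum of positive integers (order ignored).
Euler's pentagonal recurrence: p(k) = p(k-1) + p(k-2) - p(k-5) - p(k-7) + p(k-12) + p(k-15) - ... (offsets j(3j∓1)/2, signs ++--, p(0)=1, p(<0)=0).
DP table for k = 0..13: p(0)=1, p(1)=1, p(2)=2, p(3)=3, p(4)=5, p(5)=7, p(6)=11, p(7)=15, p(8)=22, p(9)=30, p(10)=42, p(11)=56, p(12)=77, p(13)=101.
Final step: p(14) = p(13) + p(12) - p(9) - p(7) + p(2)
= 101 + 77 - 30 - 15 + 2
= 135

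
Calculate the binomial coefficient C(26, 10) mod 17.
0

Using Lucas' theorem:
Write n=26 and k=10 in base 17:
n in base 17: [1, 9]
k in base 17: [0, 10]
C(26,10) mod 17 = ∏ C(n_i, k_i) mod 17
Digit binomials (mod 17): C(1,0) = 1; C(9,10) = 0 (k_i > n_i)
Product: 1 × 0 = 0 ≡ 0 (mod 17)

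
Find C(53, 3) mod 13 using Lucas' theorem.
0

Using Lucas' theorem:
Write n=53 and k=3 in base 13:
n in base 13: [4, 1]
k in base 13: [0, 3]
C(53,3) mod 13 = ∏ C(n_i, k_i) mod 13
Digit binomials (mod 13): C(4,0) = 1; C(1,3) = 0 (k_i > n_i)
Product: 1 × 0 = 0 ≡ 0 (mod 13)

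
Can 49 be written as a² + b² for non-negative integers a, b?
0² + 7² (a=0, b=7)

Factorization: 49 = 7^2
By Fermat: n is sum of two squares iff every prime p ≡ 3 (mod 4) appears to even power.
All primes ≡ 3 (mod 4) appear to even power.
Search a = 0, 1, 2, … for 49 - a² a perfect square: first hit at a = 0: 49 - 0 = 49 = 7².
49 = 0² + 7² = 0 + 49 ✓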